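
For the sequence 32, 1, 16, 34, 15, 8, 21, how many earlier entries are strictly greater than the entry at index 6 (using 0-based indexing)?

2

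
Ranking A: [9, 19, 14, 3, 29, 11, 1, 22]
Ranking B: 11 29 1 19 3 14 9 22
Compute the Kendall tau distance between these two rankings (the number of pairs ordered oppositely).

Assign each item its position (1..8) in the first ordering, then rewrite the second ordering as that position sequence:
positions: 9→1, 19→2, 14→3, 3→4, 29→5, 11→6, 1→7, 22→8
second ordering as positions: [6, 5, 7, 2, 4, 3, 1, 8]
Discordant pairs = inversions in this position sequence.
6: 5, 2, 4, 3, 1 → 5
5: 2, 4, 3, 1 → 4
7: 2, 4, 3, 1 → 4
2: 1 → 1
4: 3, 1 → 2
3: 1 → 1
1: 0
8: 0
Total: 5 + 4 + 4 + 1 + 2 + 1 + 0 + 0 = 17

17 discordant pairs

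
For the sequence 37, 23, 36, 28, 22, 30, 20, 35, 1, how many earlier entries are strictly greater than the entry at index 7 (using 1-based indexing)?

The element at index 7 is 20.
Elements before it: 37, 23, 36, 28, 22, 30
Those larger than 20: 37, 23, 36, 28, 22, 30

6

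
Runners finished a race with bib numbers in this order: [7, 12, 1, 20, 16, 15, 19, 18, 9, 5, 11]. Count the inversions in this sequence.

28 inversions

For each element, count later entries that are smaller:
7: 2
12: 4
1: 0
20: 7
16: 4
15: 3
19: 4
18: 3
9: 1
5: 0
11: 0
Sum: 2 + 4 + 0 + 7 + 4 + 3 + 4 + 3 + 1 + 0 + 0 = 28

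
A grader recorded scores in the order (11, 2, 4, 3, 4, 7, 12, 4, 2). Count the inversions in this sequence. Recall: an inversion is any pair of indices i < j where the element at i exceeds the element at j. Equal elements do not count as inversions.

16

Sweep left to right; for each value list the smaller values that follow it:
11: 7
2: 0
4: 2
3: 1
4: 1
7: 2
12: 2
4: 1
2: 0
Sum: 7 + 0 + 2 + 1 + 1 + 2 + 2 + 1 + 0 = 16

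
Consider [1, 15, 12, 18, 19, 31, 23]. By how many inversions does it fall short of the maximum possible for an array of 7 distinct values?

Maximum inversions for 7 distinct elements is C(7, 2) = 7·6/2 = 21.
Current inversions — for each element, count later smaller elements:
1: 0
15: 1
12: 0
18: 0
19: 0
31: 1
23: 0
Current total: 0 + 1 + 0 + 0 + 0 + 1 + 0 = 2
Shortfall: 21 − 2 = 19

19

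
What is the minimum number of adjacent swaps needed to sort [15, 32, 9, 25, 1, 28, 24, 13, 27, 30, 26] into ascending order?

23 swaps

Each adjacent swap fixes exactly one inversion, so the minimum swap count equals the number of inversions.
Count inversions — for each element, later elements that are smaller:
15: 9, 1, 13 → 3
32: 9, 25, 1, 28, 24, 13, 27, 30, 26 → 9
9: 1 → 1
25: 1, 24, 13 → 3
1: none → 0
28: 24, 13, 27, 26 → 4
24: 13 → 1
13: none → 0
27: 26 → 1
30: 26 → 1
26: none → 0
Total inversions: 3 + 9 + 1 + 3 + 0 + 4 + 1 + 0 + 1 + 1 + 0 = 23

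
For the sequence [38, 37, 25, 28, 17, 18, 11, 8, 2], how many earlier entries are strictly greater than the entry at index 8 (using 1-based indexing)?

The element at index 8 is 8.
Elements before it: 38, 37, 25, 28, 17, 18, 11
Those larger than 8: 38, 37, 25, 28, 17, 18, 11

7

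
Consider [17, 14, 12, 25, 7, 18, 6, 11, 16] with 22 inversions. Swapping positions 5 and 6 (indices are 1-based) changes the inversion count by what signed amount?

Positions 5 and 6 hold 7 and 18; after swapping, the array is [17, 14, 12, 25, 18, 7, 6, 11, 16].
Sweep left to right; for each value list the smaller values that follow it:
17: 6
14: 4
12: 3
25: 5
18: 4
7: 1
6: 0
11: 0
16: 0
Sum: 6 + 4 + 3 + 5 + 4 + 1 + 0 + 0 + 0 = 23
Change: 23 − 22 = +1

+1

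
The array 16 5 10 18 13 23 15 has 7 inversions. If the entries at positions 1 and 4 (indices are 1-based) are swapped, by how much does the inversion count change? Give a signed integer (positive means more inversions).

Positions 1 and 4 hold 16 and 18; after swapping, the array is [18, 5, 10, 16, 13, 23, 15].
Count, for each position, how many later elements it exceeds:
18: 5
5: 0
10: 0
16: 2
13: 0
23: 1
15: 0
Sum: 5 + 0 + 0 + 2 + 0 + 1 + 0 = 8
Change: 8 − 7 = +1

+1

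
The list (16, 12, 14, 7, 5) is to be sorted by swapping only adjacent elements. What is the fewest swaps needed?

9

The minimum number of adjacent swaps to sort an array equals its inversion count, since every such swap removes exactly one inversion.
Count inversions — for each element, later elements that are smaller:
16: 12, 14, 7, 5 → 4
12: 7, 5 → 2
14: 7, 5 → 2
7: 5 → 1
5: none → 0
Total inversions: 4 + 2 + 2 + 1 + 0 = 9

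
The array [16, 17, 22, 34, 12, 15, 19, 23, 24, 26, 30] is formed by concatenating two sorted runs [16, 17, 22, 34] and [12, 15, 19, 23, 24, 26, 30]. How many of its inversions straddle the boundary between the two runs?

14

Count, for every r in R, how many entries of L exceed r:
r = 12: 16, 17, 22, 34 → 4
r = 15: 16, 17, 22, 34 → 4
r = 19: 22, 34 → 2
r = 23: 34 → 1
r = 24: 34 → 1
r = 26: 34 → 1
r = 30: 34 → 1
Cross-inversions: 4 + 4 + 2 + 1 + 1 + 1 + 1 = 14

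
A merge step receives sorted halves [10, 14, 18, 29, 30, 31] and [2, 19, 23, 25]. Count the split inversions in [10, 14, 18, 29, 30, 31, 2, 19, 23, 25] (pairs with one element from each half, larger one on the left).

15 cross-inversions

Count, for every r in R, how many entries of L exceed r:
r = 2: 10, 14, 18, 29, 30, 31 → 6
r = 19: 29, 30, 31 → 3
r = 23: 29, 30, 31 → 3
r = 25: 29, 30, 31 → 3
Cross-inversions: 6 + 3 + 3 + 3 = 15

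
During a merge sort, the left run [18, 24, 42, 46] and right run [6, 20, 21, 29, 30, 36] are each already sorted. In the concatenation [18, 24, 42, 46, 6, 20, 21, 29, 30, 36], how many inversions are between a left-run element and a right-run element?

16 split inversions

Take each right-half value and tally the left-half values above it:
r = 6: 18, 24, 42, 46 → 4
r = 20: 24, 42, 46 → 3
r = 21: 24, 42, 46 → 3
r = 29: 42, 46 → 2
r = 30: 42, 46 → 2
r = 36: 42, 46 → 2
Cross-inversions: 4 + 3 + 3 + 2 + 2 + 2 = 16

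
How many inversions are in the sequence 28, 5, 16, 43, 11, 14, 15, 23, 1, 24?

23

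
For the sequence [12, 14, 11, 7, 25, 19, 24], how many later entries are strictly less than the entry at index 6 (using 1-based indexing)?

The element at index 6 is 19.
Elements after it: 24
None of them are smaller than 19.

0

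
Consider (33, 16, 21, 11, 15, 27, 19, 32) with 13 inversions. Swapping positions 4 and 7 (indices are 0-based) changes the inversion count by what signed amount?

+5

Positions 4 and 7 hold 15 and 32; after swapping, the array is [33, 16, 21, 11, 32, 27, 19, 15].
Count, for each position, how many later elements it exceeds:
33 → 16, 21, 11, 32, 27, 19, 15 → 7
16 → 11, 15 → 2
21 → 11, 19, 15 → 3
11 → none → 0
32 → 27, 19, 15 → 3
27 → 19, 15 → 2
19 → 15 → 1
15 → none → 0
Sum: 7 + 2 + 3 + 0 + 3 + 2 + 1 + 0 = 18
Change: 18 − 13 = +5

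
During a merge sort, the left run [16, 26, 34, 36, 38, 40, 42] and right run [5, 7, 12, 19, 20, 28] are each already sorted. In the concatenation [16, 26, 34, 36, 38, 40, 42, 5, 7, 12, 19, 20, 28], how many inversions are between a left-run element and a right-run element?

Count, for every r in R, how many entries of L exceed r:
r = 5: 16, 26, 34, 36, 38, 40, 42 → 7
r = 7: 16, 26, 34, 36, 38, 40, 42 → 7
r = 12: 16, 26, 34, 36, 38, 40, 42 → 7
r = 19: 26, 34, 36, 38, 40, 42 → 6
r = 20: 26, 34, 36, 38, 40, 42 → 6
r = 28: 34, 36, 38, 40, 42 → 5
Cross-inversions: 7 + 7 + 7 + 6 + 6 + 5 = 38

38 split inversions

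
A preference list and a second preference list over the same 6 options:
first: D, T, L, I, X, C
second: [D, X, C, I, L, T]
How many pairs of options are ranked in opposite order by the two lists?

9 pairs

Assign each item its position (1..6) in the first ordering, then rewrite the second ordering as that position sequence:
positions: D→1, T→2, L→3, I→4, X→5, C→6
second ordering as positions: [1, 5, 6, 4, 3, 2]
Discordant pairs = inversions in this position sequence.
1: 0
5: 4, 3, 2 → 3
6: 4, 3, 2 → 3
4: 3, 2 → 2
3: 2 → 1
2: 0
Total: 0 + 3 + 3 + 2 + 1 + 0 = 9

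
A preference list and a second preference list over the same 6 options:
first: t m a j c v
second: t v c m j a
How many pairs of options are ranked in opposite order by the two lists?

8 pairs

Assign each item its position (1..6) in the first ordering, then rewrite the second ordering as that position sequence:
positions: t→1, m→2, a→3, j→4, c→5, v→6
second ordering as positions: [1, 6, 5, 2, 4, 3]
Discordant pairs = inversions in this position sequence.
1: 0
6: 5, 2, 4, 3 → 4
5: 2, 4, 3 → 3
2: 0
4: 3 → 1
3: 0
Total: 0 + 4 + 3 + 0 + 1 + 0 = 8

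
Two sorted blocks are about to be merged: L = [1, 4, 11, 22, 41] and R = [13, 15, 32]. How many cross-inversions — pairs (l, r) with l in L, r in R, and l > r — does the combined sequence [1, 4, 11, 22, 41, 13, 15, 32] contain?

5

For each element r of the right run, count left-run elements greater than r:
r = 13: 22, 41 → 2
r = 15: 22, 41 → 2
r = 32: 41 → 1
Cross-inversions: 2 + 2 + 1 = 5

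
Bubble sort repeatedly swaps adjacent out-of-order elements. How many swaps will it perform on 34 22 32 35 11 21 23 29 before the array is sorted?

The minimum number of adjacent swaps to sort an array equals its inversion count, since every such swap removes exactly one inversion.
Count inversions — for each element, later elements that are smaller:
34: 22, 32, 11, 21, 23, 29 → 6
22: 11, 21 → 2
32: 11, 21, 23, 29 → 4
35: 11, 21, 23, 29 → 4
11: none → 0
21: none → 0
23: none → 0
29: none → 0
Total inversions: 6 + 2 + 4 + 4 + 0 + 0 + 0 + 0 = 16

16 adjacent swaps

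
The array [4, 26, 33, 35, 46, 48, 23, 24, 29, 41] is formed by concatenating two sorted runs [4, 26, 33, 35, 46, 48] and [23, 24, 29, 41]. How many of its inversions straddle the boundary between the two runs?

Split inversions: 16

Take each right-half value and tally the left-half values above it:
r = 23: 26, 33, 35, 46, 48 → 5
r = 24: 26, 33, 35, 46, 48 → 5
r = 29: 33, 35, 46, 48 → 4
r = 41: 46, 48 → 2
Cross-inversions: 5 + 5 + 4 + 2 = 16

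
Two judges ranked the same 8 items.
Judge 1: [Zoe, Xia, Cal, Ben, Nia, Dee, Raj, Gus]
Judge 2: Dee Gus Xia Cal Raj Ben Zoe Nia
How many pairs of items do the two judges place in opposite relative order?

17

Assign each item its position (1..8) in the first ordering, then rewrite the second ordering as that position sequence:
positions: Zoe→1, Xia→2, Cal→3, Ben→4, Nia→5, Dee→6, Raj→7, Gus→8
second ordering as positions: [6, 8, 2, 3, 7, 4, 1, 5]
Discordant pairs = inversions in this position sequence.
6: 2, 3, 4, 1, 5 → 5
8: 2, 3, 7, 4, 1, 5 → 6
2: 1 → 1
3: 1 → 1
7: 4, 1, 5 → 3
4: 1 → 1
1: 0
5: 0
Total: 5 + 6 + 1 + 1 + 3 + 1 + 0 + 0 = 17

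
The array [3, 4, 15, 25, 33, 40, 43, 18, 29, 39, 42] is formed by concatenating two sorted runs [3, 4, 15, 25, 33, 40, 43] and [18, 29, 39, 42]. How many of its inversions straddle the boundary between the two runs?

Take each right-half value and tally the left-half values above it:
r = 18: 25, 33, 40, 43 → 4
r = 29: 33, 40, 43 → 3
r = 39: 40, 43 → 2
r = 42: 43 → 1
Cross-inversions: 4 + 3 + 2 + 1 = 10

10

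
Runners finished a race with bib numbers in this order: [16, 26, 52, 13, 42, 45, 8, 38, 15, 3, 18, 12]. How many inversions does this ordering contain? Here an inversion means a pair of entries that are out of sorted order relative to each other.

Count, for each position, how many later elements it exceeds:
16: 5
26: 6
52: 9
13: 3
42: 6
45: 6
8: 1
38: 4
15: 2
3: 0
18: 1
12: 0
Sum: 5 + 6 + 9 + 3 + 6 + 6 + 1 + 4 + 2 + 0 + 1 + 0 = 43

43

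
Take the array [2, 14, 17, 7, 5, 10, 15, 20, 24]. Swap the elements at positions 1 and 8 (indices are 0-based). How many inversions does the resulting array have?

There are 15 inversions.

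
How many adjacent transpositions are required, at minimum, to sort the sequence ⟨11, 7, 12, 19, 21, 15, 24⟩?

Adjacent swaps: 3

Minimum adjacent swaps = number of inversions (each swap of adjacent out-of-order elements removes one inversion and no swap can remove more).
Count inversions — for each element, later elements that are smaller:
11: 7 → 1
7: none → 0
12: none → 0
19: 15 → 1
21: 15 → 1
15: none → 0
24: none → 0
Total inversions: 1 + 0 + 0 + 1 + 1 + 0 + 0 = 3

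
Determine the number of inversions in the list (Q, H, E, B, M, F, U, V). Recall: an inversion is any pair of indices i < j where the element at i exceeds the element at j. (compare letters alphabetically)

10 inversions

Count, for each position, how many later elements it exceeds:
Q: 5
H: 3
E: 1
B: 0
M: 1
F: 0
U: 0
V: 0
Sum: 5 + 3 + 1 + 0 + 1 + 0 + 0 + 0 = 10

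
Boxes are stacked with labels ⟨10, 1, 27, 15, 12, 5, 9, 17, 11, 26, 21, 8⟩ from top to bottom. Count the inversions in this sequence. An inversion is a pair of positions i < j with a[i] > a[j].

For each element, count later entries that are smaller:
10 → 1, 5, 9, 8 → 4
1 → none → 0
27 → 15, 12, 5, 9, 17, 11, 26, 21, 8 → 9
15 → 12, 5, 9, 11, 8 → 5
12 → 5, 9, 11, 8 → 4
5 → none → 0
9 → 8 → 1
17 → 11, 8 → 2
11 → 8 → 1
26 → 21, 8 → 2
21 → 8 → 1
8 → none → 0
Sum: 4 + 0 + 9 + 5 + 4 + 0 + 1 + 2 + 1 + 2 + 1 + 0 = 29

29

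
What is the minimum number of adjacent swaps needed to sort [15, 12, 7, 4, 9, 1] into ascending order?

The minimum number of adjacent swaps to sort an array equals its inversion count, since every such swap removes exactly one inversion.
Count inversions — for each element, later elements that are smaller:
15: 12, 7, 4, 9, 1 → 5
12: 7, 4, 9, 1 → 4
7: 4, 1 → 2
4: 1 → 1
9: 1 → 1
1: none → 0
Total inversions: 5 + 4 + 2 + 1 + 1 + 0 = 13

13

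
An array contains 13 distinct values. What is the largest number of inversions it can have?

78

A reversed (strictly descending) arrangement makes every pair an inversion, giving C(13, 2) inversions.
C(13, 2) = 13·12/2 = 78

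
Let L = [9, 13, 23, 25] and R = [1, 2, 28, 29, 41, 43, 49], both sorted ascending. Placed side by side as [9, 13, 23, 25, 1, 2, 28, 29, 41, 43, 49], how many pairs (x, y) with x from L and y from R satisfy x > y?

Take each right-half value and tally the left-half values above it:
r = 1: 9, 13, 23, 25 → 4
r = 2: 9, 13, 23, 25 → 4
r = 28: none → 0
r = 29: none → 0
r = 41: none → 0
r = 43: none → 0
r = 49: none → 0
Cross-inversions: 4 + 4 + 0 + 0 + 0 + 0 + 0 = 8

8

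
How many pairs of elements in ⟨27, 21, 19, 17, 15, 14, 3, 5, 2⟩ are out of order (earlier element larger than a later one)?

35 inversions

Sweep left to right; for each value list the smaller values that follow it:
27: 8
21: 7
19: 6
17: 5
15: 4
14: 3
3: 1
5: 1
2: 0
Sum: 8 + 7 + 6 + 5 + 4 + 3 + 1 + 1 + 0 = 35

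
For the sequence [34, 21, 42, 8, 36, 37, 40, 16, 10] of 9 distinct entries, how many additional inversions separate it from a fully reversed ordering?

16 inversions short

Maximum inversions for 9 distinct elements is C(9, 2) = 9·8/2 = 36.
Current inversions — for each element, count later smaller elements:
34: 4
21: 3
42: 6
8: 0
36: 2
37: 2
40: 2
16: 1
10: 0
Current total: 4 + 3 + 6 + 0 + 2 + 2 + 2 + 1 + 0 = 20
Shortfall: 36 − 20 = 16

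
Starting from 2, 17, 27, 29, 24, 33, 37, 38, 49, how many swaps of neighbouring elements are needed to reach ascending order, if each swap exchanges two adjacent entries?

2 adjacent swaps

Minimum adjacent swaps = number of inversions (each swap of adjacent out-of-order elements removes one inversion and no swap can remove more).
Count inversions — for each element, later elements that are smaller:
2: none → 0
17: none → 0
27: 24 → 1
29: 24 → 1
24: none → 0
33: none → 0
37: none → 0
38: none → 0
49: none → 0
Total inversions: 0 + 0 + 1 + 1 + 0 + 0 + 0 + 0 + 0 = 2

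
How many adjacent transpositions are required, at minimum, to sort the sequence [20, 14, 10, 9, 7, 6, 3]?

The minimum number of adjacent swaps to sort an array equals its inversion count, since every such swap removes exactly one inversion.
Count inversions — for each element, later elements that are smaller:
20: 14, 10, 9, 7, 6, 3 → 6
14: 10, 9, 7, 6, 3 → 5
10: 9, 7, 6, 3 → 4
9: 7, 6, 3 → 3
7: 6, 3 → 2
6: 3 → 1
3: none → 0
Total inversions: 6 + 5 + 4 + 3 + 2 + 1 + 0 = 21

21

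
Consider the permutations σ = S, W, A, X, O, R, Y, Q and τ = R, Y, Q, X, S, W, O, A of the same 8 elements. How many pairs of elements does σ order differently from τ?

19 discordant pairs

Assign each item its position (1..8) in the first ordering, then rewrite the second ordering as that position sequence:
positions: S→1, W→2, A→3, X→4, O→5, R→6, Y→7, Q→8
second ordering as positions: [6, 7, 8, 4, 1, 2, 5, 3]
Discordant pairs = inversions in this position sequence.
6: 4, 1, 2, 5, 3 → 5
7: 4, 1, 2, 5, 3 → 5
8: 4, 1, 2, 5, 3 → 5
4: 1, 2, 3 → 3
1: 0
2: 0
5: 3 → 1
3: 0
Total: 5 + 5 + 5 + 3 + 0 + 0 + 1 + 0 = 19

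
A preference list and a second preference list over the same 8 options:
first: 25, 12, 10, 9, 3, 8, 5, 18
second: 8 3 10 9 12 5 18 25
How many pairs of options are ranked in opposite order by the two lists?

Assign each item its position (1..8) in the first ordering, then rewrite the second ordering as that position sequence:
positions: 25→1, 12→2, 10→3, 9→4, 3→5, 8→6, 5→7, 18→8
second ordering as positions: [6, 5, 3, 4, 2, 7, 8, 1]
Discordant pairs = inversions in this position sequence.
6: 5, 3, 4, 2, 1 → 5
5: 3, 4, 2, 1 → 4
3: 2, 1 → 2
4: 2, 1 → 2
2: 1 → 1
7: 1 → 1
8: 1 → 1
1: 0
Total: 5 + 4 + 2 + 2 + 1 + 1 + 1 + 0 = 16

16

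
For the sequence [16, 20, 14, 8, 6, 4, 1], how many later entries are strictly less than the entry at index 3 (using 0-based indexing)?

The element at index 3 is 8.
Elements after it: 6, 4, 1
Those smaller than 8: 6, 4, 1

3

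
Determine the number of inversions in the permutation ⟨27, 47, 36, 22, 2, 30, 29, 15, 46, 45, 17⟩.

30

Sweep left to right; for each value list the smaller values that follow it:
27 → 22, 2, 15, 17 → 4
47 → 36, 22, 2, 30, 29, 15, 46, 45, 17 → 9
36 → 22, 2, 30, 29, 15, 17 → 6
22 → 2, 15, 17 → 3
2 → none → 0
30 → 29, 15, 17 → 3
29 → 15, 17 → 2
15 → none → 0
46 → 45, 17 → 2
45 → 17 → 1
17 → none → 0
Sum: 4 + 9 + 6 + 3 + 0 + 3 + 2 + 0 + 2 + 1 + 0 = 30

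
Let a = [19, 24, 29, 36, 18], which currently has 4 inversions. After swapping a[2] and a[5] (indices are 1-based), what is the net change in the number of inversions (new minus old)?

Positions 2 and 5 hold 24 and 18; after swapping, the array is [19, 18, 29, 36, 24].
For each element, count later entries that are smaller:
19 → 18 → 1
18 → none → 0
29 → 24 → 1
36 → 24 → 1
24 → none → 0
Sum: 1 + 0 + 1 + 1 + 0 = 3
Change: 3 − 4 = -1

-1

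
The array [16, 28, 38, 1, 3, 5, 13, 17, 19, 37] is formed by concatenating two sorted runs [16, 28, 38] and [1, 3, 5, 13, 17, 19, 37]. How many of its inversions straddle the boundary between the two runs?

Take each right-half value and tally the left-half values above it:
r = 1: 16, 28, 38 → 3
r = 3: 16, 28, 38 → 3
r = 5: 16, 28, 38 → 3
r = 13: 16, 28, 38 → 3
r = 17: 28, 38 → 2
r = 19: 28, 38 → 2
r = 37: 38 → 1
Cross-inversions: 3 + 3 + 3 + 3 + 2 + 2 + 1 = 17

17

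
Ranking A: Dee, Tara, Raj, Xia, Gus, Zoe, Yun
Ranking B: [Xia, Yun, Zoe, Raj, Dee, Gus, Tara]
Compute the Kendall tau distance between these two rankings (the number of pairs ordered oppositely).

15 discordant pairs

Assign each item its position (1..7) in the first ordering, then rewrite the second ordering as that position sequence:
positions: Dee→1, Tara→2, Raj→3, Xia→4, Gus→5, Zoe→6, Yun→7
second ordering as positions: [4, 7, 6, 3, 1, 5, 2]
Discordant pairs = inversions in this position sequence.
4: 3, 1, 2 → 3
7: 6, 3, 1, 5, 2 → 5
6: 3, 1, 5, 2 → 4
3: 1, 2 → 2
1: 0
5: 2 → 1
2: 0
Total: 3 + 5 + 4 + 2 + 0 + 1 + 0 = 15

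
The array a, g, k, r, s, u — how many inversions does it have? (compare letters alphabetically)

Inversion pairs (indices are 1-based):
(none)
That's 0 pairs.

0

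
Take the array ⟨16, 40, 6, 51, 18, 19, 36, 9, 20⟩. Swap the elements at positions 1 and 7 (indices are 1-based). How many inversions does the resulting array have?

22

Positions 1 and 7 hold 16 and 36; after swapping, the array is [36, 40, 6, 51, 18, 19, 16, 9, 20].
Count, for each position, how many later elements it exceeds:
36 → 6, 18, 19, 16, 9, 20 → 6
40 → 6, 18, 19, 16, 9, 20 → 6
6 → none → 0
51 → 18, 19, 16, 9, 20 → 5
18 → 16, 9 → 2
19 → 16, 9 → 2
16 → 9 → 1
9 → none → 0
20 → none → 0
Sum: 6 + 6 + 0 + 5 + 2 + 2 + 1 + 0 + 0 = 22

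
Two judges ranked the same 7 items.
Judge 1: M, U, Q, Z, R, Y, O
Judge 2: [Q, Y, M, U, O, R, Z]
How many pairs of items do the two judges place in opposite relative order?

Assign each item its position (1..7) in the first ordering, then rewrite the second ordering as that position sequence:
positions: M→1, U→2, Q→3, Z→4, R→5, Y→6, O→7
second ordering as positions: [3, 6, 1, 2, 7, 5, 4]
Discordant pairs = inversions in this position sequence.
3: 1, 2 → 2
6: 1, 2, 5, 4 → 4
1: 0
2: 0
7: 5, 4 → 2
5: 4 → 1
4: 0
Total: 2 + 4 + 0 + 0 + 2 + 1 + 0 = 9

9 discordant pairs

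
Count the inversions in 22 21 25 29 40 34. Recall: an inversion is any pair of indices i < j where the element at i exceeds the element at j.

Sweep left to right; for each value list the smaller values that follow it:
22: 1
21: 0
25: 0
29: 0
40: 1
34: 0
Sum: 1 + 0 + 0 + 0 + 1 + 0 = 2

2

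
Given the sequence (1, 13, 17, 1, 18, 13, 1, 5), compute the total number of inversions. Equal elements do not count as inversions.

12 inversions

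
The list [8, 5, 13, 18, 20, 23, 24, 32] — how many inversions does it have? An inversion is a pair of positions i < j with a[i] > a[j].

1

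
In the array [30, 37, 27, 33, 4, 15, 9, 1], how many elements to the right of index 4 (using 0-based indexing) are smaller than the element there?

1 such element

The element at index 4 is 4.
Elements after it: 15, 9, 1
Those smaller than 4: 1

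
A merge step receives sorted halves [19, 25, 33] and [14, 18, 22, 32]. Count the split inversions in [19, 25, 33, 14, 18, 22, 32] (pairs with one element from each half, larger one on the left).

Take each right-half value and tally the left-half values above it:
r = 14: 19, 25, 33 → 3
r = 18: 19, 25, 33 → 3
r = 22: 25, 33 → 2
r = 32: 33 → 1
Cross-inversions: 3 + 3 + 2 + 1 = 9

9 cross-inversions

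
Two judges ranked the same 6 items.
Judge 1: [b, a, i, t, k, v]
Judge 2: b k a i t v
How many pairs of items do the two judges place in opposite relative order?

Assign each item its position (1..6) in the first ordering, then rewrite the second ordering as that position sequence:
positions: b→1, a→2, i→3, t→4, k→5, v→6
second ordering as positions: [1, 5, 2, 3, 4, 6]
Discordant pairs = inversions in this position sequence.
1: 0
5: 2, 3, 4 → 3
2: 0
3: 0
4: 0
6: 0
Total: 0 + 3 + 0 + 0 + 0 + 0 = 3

3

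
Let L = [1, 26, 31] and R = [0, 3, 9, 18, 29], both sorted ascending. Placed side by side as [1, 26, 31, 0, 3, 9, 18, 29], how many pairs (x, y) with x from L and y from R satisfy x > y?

Take each right-half value and tally the left-half values above it:
r = 0: 1, 26, 31 → 3
r = 3: 26, 31 → 2
r = 9: 26, 31 → 2
r = 18: 26, 31 → 2
r = 29: 31 → 1
Cross-inversions: 3 + 2 + 2 + 2 + 1 = 10

There are 10 cross-inversions.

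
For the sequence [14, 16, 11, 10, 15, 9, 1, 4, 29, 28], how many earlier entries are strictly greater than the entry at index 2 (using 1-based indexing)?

0

The element at index 2 is 16.
Elements before it: 14
None of them are larger than 16.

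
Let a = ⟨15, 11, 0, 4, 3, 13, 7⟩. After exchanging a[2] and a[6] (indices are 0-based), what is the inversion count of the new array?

17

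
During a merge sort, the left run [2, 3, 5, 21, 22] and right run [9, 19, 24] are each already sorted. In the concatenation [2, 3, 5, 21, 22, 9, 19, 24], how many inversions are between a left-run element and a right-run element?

Count, for every r in R, how many entries of L exceed r:
r = 9: 21, 22 → 2
r = 19: 21, 22 → 2
r = 24: none → 0
Cross-inversions: 2 + 2 + 0 = 4

4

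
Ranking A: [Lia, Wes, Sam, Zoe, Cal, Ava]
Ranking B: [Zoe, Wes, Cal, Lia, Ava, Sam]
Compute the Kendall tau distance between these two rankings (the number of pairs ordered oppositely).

7

Assign each item its position (1..6) in the first ordering, then rewrite the second ordering as that position sequence:
positions: Lia→1, Wes→2, Sam→3, Zoe→4, Cal→5, Ava→6
second ordering as positions: [4, 2, 5, 1, 6, 3]
Discordant pairs = inversions in this position sequence.
4: 2, 1, 3 → 3
2: 1 → 1
5: 1, 3 → 2
1: 0
6: 3 → 1
3: 0
Total: 3 + 1 + 2 + 0 + 1 + 0 = 7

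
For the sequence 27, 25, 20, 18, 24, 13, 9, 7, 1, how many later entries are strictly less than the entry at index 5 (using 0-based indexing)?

The element at index 5 is 13.
Elements after it: 9, 7, 1
Those smaller than 13: 9, 7, 1

3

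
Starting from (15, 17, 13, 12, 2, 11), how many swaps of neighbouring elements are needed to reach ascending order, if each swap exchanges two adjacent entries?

The minimum number of adjacent swaps to sort an array equals its inversion count, since every such swap removes exactly one inversion.
Count inversions — for each element, later elements that are smaller:
15: 13, 12, 2, 11 → 4
17: 13, 12, 2, 11 → 4
13: 12, 2, 11 → 3
12: 2, 11 → 2
2: none → 0
11: none → 0
Total inversions: 4 + 4 + 3 + 2 + 0 + 0 = 13

13 swaps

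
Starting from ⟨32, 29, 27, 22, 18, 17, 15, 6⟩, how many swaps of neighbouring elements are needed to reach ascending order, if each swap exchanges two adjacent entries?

Minimum adjacent swaps = number of inversions (each swap of adjacent out-of-order elements removes one inversion and no swap can remove more).
Count inversions — for each element, later elements that are smaller:
32: 29, 27, 22, 18, 17, 15, 6 → 7
29: 27, 22, 18, 17, 15, 6 → 6
27: 22, 18, 17, 15, 6 → 5
22: 18, 17, 15, 6 → 4
18: 17, 15, 6 → 3
17: 15, 6 → 2
15: 6 → 1
6: none → 0
Total inversions: 7 + 6 + 5 + 4 + 3 + 2 + 1 + 0 = 28

28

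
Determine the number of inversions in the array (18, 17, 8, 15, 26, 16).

8

Listing every pair i<j with a[i]>a[j] (using 1-based positions):
(1,2): 18 > 17
(1,3): 18 > 8
(1,4): 18 > 15
(1,6): 18 > 16
(2,3): 17 > 8
(2,4): 17 > 15
(2,6): 17 > 16
(5,6): 26 > 16
That's 8 pairs.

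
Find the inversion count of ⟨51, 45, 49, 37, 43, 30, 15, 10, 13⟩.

For each element, count later entries that are smaller:
51: 8
45: 6
49: 6
37: 4
43: 4
30: 3
15: 2
10: 0
13: 0
Sum: 8 + 6 + 6 + 4 + 4 + 3 + 2 + 0 + 0 = 33

Out-of-order pairs: 33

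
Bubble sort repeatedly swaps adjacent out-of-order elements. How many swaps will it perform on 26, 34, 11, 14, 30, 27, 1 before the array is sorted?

Each adjacent swap fixes exactly one inversion, so the minimum swap count equals the number of inversions.
Count inversions — for each element, later elements that are smaller:
26: 11, 14, 1 → 3
34: 11, 14, 30, 27, 1 → 5
11: 1 → 1
14: 1 → 1
30: 27, 1 → 2
27: 1 → 1
1: none → 0
Total inversions: 3 + 5 + 1 + 1 + 2 + 1 + 0 = 13

13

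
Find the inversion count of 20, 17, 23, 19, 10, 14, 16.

15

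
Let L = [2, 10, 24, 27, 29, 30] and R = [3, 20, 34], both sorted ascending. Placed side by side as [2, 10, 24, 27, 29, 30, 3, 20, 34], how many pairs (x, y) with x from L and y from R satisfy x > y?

9 cross-inversions

Take each right-half value and tally the left-half values above it:
r = 3: 10, 24, 27, 29, 30 → 5
r = 20: 24, 27, 29, 30 → 4
r = 34: none → 0
Cross-inversions: 5 + 4 + 0 = 9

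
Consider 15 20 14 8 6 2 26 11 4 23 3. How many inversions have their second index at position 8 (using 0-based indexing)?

7

The element at index 8 is 4.
Elements before it: 15, 20, 14, 8, 6, 2, 26, 11
Those larger than 4: 15, 20, 14, 8, 6, 26, 11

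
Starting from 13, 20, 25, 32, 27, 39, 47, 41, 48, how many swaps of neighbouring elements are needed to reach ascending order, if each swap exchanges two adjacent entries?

2

Each adjacent swap fixes exactly one inversion, so the minimum swap count equals the number of inversions.
Count inversions — for each element, later elements that are smaller:
13: none → 0
20: none → 0
25: none → 0
32: 27 → 1
27: none → 0
39: none → 0
47: 41 → 1
41: none → 0
48: none → 0
Total inversions: 0 + 0 + 0 + 1 + 0 + 0 + 1 + 0 + 0 = 2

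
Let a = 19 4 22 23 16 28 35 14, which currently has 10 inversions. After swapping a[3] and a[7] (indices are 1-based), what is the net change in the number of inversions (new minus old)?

+5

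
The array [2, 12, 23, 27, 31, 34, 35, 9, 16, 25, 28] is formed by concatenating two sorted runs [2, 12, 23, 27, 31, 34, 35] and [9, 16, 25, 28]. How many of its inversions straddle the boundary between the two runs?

For each element r of the right run, count left-run elements greater than r:
r = 9: 12, 23, 27, 31, 34, 35 → 6
r = 16: 23, 27, 31, 34, 35 → 5
r = 25: 27, 31, 34, 35 → 4
r = 28: 31, 34, 35 → 3
Cross-inversions: 6 + 5 + 4 + 3 = 18

18 cross-inversions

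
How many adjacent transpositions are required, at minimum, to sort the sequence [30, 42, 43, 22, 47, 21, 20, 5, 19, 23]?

Minimum adjacent swaps = number of inversions (each swap of adjacent out-of-order elements removes one inversion and no swap can remove more).
Count inversions — for each element, later elements that are smaller:
30: 22, 21, 20, 5, 19, 23 → 6
42: 22, 21, 20, 5, 19, 23 → 6
43: 22, 21, 20, 5, 19, 23 → 6
22: 21, 20, 5, 19 → 4
47: 21, 20, 5, 19, 23 → 5
21: 20, 5, 19 → 3
20: 5, 19 → 2
5: none → 0
19: none → 0
23: none → 0
Total inversions: 6 + 6 + 6 + 4 + 5 + 3 + 2 + 0 + 0 + 0 = 32

32 adjacent swaps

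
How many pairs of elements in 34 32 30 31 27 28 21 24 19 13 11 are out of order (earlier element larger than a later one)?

For each element, count later entries that are smaller:
34: 10
32: 9
30: 7
31: 7
27: 5
28: 5
21: 3
24: 3
19: 2
13: 1
11: 0
Sum: 10 + 9 + 7 + 7 + 5 + 5 + 3 + 3 + 2 + 1 + 0 = 52

52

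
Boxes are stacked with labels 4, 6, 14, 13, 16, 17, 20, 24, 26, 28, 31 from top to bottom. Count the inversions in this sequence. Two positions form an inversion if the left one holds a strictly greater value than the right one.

1

Element-by-element contributions:
4 → none → 0
6 → none → 0
14 → 13 → 1
13 → none → 0
16 → none → 0
17 → none → 0
20 → none → 0
24 → none → 0
26 → none → 0
28 → none → 0
31 → none → 0
Sum: 0 + 0 + 1 + 0 + 0 + 0 + 0 + 0 + 0 + 0 + 0 = 1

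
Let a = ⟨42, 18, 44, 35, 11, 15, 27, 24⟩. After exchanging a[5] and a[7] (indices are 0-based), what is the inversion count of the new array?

Positions 5 and 7 hold 15 and 24; after swapping, the array is [42, 18, 44, 35, 11, 24, 27, 15].
Count, for each position, how many later elements it exceeds:
42 → 18, 35, 11, 24, 27, 15 → 6
18 → 11, 15 → 2
44 → 35, 11, 24, 27, 15 → 5
35 → 11, 24, 27, 15 → 4
11 → none → 0
24 → 15 → 1
27 → 15 → 1
15 → none → 0
Sum: 6 + 2 + 5 + 4 + 0 + 1 + 1 + 0 = 19

19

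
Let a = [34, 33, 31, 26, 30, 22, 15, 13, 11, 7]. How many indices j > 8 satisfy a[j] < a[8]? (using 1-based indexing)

The element at index 8 is 13.
Elements after it: 11, 7
Those smaller than 13: 11, 7

2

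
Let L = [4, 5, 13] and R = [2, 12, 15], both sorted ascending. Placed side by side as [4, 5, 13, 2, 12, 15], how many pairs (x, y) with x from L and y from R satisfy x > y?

Split inversions: 4

Count, for every r in R, how many entries of L exceed r:
r = 2: 4, 5, 13 → 3
r = 12: 13 → 1
r = 15: none → 0
Cross-inversions: 3 + 1 + 0 = 4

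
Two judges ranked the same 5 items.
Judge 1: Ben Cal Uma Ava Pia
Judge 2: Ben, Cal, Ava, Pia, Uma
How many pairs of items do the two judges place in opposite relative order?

Discordant pairs: 2

Assign each item its position (1..5) in the first ordering, then rewrite the second ordering as that position sequence:
positions: Ben→1, Cal→2, Uma→3, Ava→4, Pia→5
second ordering as positions: [1, 2, 4, 5, 3]
Discordant pairs = inversions in this position sequence.
1: 0
2: 0
4: 3 → 1
5: 3 → 1
3: 0
Total: 0 + 0 + 1 + 1 + 0 = 2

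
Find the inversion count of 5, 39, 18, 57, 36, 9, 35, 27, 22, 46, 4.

Sweep left to right; for each value list the smaller values that follow it:
5 → 4 → 1
39 → 18, 36, 9, 35, 27, 22, 4 → 7
18 → 9, 4 → 2
57 → 36, 9, 35, 27, 22, 46, 4 → 7
36 → 9, 35, 27, 22, 4 → 5
9 → 4 → 1
35 → 27, 22, 4 → 3
27 → 22, 4 → 2
22 → 4 → 1
46 → 4 → 1
4 → none → 0
Sum: 1 + 7 + 2 + 7 + 5 + 1 + 3 + 2 + 1 + 1 + 0 = 30

30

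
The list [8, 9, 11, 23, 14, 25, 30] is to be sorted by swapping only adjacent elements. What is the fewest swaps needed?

1 adjacent swap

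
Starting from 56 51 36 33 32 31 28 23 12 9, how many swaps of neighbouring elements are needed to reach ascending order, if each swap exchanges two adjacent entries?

Swaps: 45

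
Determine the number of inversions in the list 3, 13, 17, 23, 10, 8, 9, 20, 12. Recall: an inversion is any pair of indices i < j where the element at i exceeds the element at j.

Element-by-element contributions:
3: 0
13: 4
17: 4
23: 5
10: 2
8: 0
9: 0
20: 1
12: 0
Sum: 0 + 4 + 4 + 5 + 2 + 0 + 0 + 1 + 0 = 16

16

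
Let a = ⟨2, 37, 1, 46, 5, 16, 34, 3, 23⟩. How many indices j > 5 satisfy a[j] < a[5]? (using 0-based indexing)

1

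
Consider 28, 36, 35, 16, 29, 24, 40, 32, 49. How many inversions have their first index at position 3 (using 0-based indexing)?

0

The element at index 3 is 16.
Elements after it: 29, 24, 40, 32, 49
None of them are smaller than 16.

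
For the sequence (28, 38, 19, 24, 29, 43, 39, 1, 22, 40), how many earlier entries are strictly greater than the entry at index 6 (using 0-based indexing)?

1 such element

The element at index 6 is 39.
Elements before it: 28, 38, 19, 24, 29, 43
Those larger than 39: 43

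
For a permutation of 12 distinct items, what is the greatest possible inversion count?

The maximum occurs when the array is in strictly decreasing order: every one of the C(12, 2) pairs is inverted.
C(12, 2) = 12·11/2 = 66

66 inversions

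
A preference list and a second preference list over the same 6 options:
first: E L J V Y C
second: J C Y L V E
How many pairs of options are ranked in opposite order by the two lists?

11

Assign each item its position (1..6) in the first ordering, then rewrite the second ordering as that position sequence:
positions: E→1, L→2, J→3, V→4, Y→5, C→6
second ordering as positions: [3, 6, 5, 2, 4, 1]
Discordant pairs = inversions in this position sequence.
3: 2, 1 → 2
6: 5, 2, 4, 1 → 4
5: 2, 4, 1 → 3
2: 1 → 1
4: 1 → 1
1: 0
Total: 2 + 4 + 3 + 1 + 1 + 0 = 11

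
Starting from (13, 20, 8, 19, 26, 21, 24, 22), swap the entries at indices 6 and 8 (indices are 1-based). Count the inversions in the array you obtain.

Inversions: 8

Positions 6 and 8 hold 21 and 22; after swapping, the array is [13, 20, 8, 19, 26, 22, 24, 21].
Element-by-element contributions:
13: 1
20: 2
8: 0
19: 0
26: 3
22: 1
24: 1
21: 0
Sum: 1 + 2 + 0 + 0 + 3 + 1 + 1 + 0 = 8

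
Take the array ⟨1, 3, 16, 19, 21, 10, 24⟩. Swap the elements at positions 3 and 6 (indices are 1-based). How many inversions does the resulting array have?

2

Positions 3 and 6 hold 16 and 10; after swapping, the array is [1, 3, 10, 19, 21, 16, 24].
For each element, count later entries that are smaller:
1 → none → 0
3 → none → 0
10 → none → 0
19 → 16 → 1
21 → 16 → 1
16 → none → 0
24 → none → 0
Sum: 0 + 0 + 0 + 1 + 1 + 0 + 0 = 2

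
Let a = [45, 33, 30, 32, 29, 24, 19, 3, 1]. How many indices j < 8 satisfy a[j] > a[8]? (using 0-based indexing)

8

The element at index 8 is 1.
Elements before it: 45, 33, 30, 32, 29, 24, 19, 3
Those larger than 1: 45, 33, 30, 32, 29, 24, 19, 3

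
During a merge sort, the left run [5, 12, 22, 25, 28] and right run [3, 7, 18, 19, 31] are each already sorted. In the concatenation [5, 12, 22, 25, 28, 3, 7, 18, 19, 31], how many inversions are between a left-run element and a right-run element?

Take each right-half value and tally the left-half values above it:
r = 3: 5, 12, 22, 25, 28 → 5
r = 7: 12, 22, 25, 28 → 4
r = 18: 22, 25, 28 → 3
r = 19: 22, 25, 28 → 3
r = 31: none → 0
Cross-inversions: 5 + 4 + 3 + 3 + 0 = 15

15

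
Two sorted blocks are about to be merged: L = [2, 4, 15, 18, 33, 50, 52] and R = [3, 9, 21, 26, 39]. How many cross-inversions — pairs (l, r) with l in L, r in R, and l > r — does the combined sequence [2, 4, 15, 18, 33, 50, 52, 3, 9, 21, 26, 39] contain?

19 split inversions

Count, for every r in R, how many entries of L exceed r:
r = 3: 4, 15, 18, 33, 50, 52 → 6
r = 9: 15, 18, 33, 50, 52 → 5
r = 21: 33, 50, 52 → 3
r = 26: 33, 50, 52 → 3
r = 39: 50, 52 → 2
Cross-inversions: 6 + 5 + 3 + 3 + 2 = 19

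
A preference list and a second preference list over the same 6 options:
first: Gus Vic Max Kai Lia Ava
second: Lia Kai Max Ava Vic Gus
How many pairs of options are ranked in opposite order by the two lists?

There are 12 pairs.

Assign each item its position (1..6) in the first ordering, then rewrite the second ordering as that position sequence:
positions: Gus→1, Vic→2, Max→3, Kai→4, Lia→5, Ava→6
second ordering as positions: [5, 4, 3, 6, 2, 1]
Discordant pairs = inversions in this position sequence.
5: 4, 3, 2, 1 → 4
4: 3, 2, 1 → 3
3: 2, 1 → 2
6: 2, 1 → 2
2: 1 → 1
1: 0
Total: 4 + 3 + 2 + 2 + 1 + 0 = 12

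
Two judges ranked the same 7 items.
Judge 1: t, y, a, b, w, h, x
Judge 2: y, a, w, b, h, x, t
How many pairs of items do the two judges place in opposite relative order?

Discordant pairs: 7

Assign each item its position (1..7) in the first ordering, then rewrite the second ordering as that position sequence:
positions: t→1, y→2, a→3, b→4, w→5, h→6, x→7
second ordering as positions: [2, 3, 5, 4, 6, 7, 1]
Discordant pairs = inversions in this position sequence.
2: 1 → 1
3: 1 → 1
5: 4, 1 → 2
4: 1 → 1
6: 1 → 1
7: 1 → 1
1: 0
Total: 1 + 1 + 2 + 1 + 1 + 1 + 0 = 7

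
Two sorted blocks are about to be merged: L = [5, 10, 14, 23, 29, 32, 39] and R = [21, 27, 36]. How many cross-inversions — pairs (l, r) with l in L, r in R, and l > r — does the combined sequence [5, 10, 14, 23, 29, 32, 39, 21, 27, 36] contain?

There are 8 cross-inversions.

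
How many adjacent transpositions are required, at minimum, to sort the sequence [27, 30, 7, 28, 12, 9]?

Minimum adjacent swaps = number of inversions (each swap of adjacent out-of-order elements removes one inversion and no swap can remove more).
Count inversions — for each element, later elements that are smaller:
27: 7, 12, 9 → 3
30: 7, 28, 12, 9 → 4
7: none → 0
28: 12, 9 → 2
12: 9 → 1
9: none → 0
Total inversions: 3 + 4 + 0 + 2 + 1 + 0 = 10

10 adjacent swaps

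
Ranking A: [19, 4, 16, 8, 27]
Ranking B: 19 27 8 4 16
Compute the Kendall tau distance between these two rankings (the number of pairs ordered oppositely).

Assign each item its position (1..5) in the first ordering, then rewrite the second ordering as that position sequence:
positions: 19→1, 4→2, 16→3, 8→4, 27→5
second ordering as positions: [1, 5, 4, 2, 3]
Discordant pairs = inversions in this position sequence.
1: 0
5: 4, 2, 3 → 3
4: 2, 3 → 2
2: 0
3: 0
Total: 0 + 3 + 2 + 0 + 0 = 5

5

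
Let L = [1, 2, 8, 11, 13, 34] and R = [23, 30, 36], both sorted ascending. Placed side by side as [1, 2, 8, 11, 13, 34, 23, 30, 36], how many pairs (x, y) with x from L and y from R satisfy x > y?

2 cross-inversions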